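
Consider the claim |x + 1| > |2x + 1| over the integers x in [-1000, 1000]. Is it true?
The claim fails at x = 0:
x = 0: LHS = |0 + 1| = |1| = 1, RHS = |2·0 + 1| = |1| = 1; 1 > 1 — FAILS

Because a single integer refutes it, the statement is false.

Answer: False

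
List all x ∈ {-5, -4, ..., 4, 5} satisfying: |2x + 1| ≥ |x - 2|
Holds for: {-5, -4, -3, 1, 2, 3, 4, 5}
Fails for: {-2, -1, 0}

Answer: {-5, -4, -3, 1, 2, 3, 4, 5}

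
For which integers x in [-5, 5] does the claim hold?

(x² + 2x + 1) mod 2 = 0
Holds for: {-5, -3, -1, 1, 3, 5}
Fails for: {-4, -2, 0, 2, 4}

Answer: {-5, -3, -1, 1, 3, 5}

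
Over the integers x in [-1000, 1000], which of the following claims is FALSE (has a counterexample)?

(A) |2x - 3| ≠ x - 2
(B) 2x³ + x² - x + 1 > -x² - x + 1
(A) Over all integers in [-1000, 1000], LHS − RHS is always positive; it is smallest at x = 2, where it equals 1:
x = 2: LHS = |2·2 - 3| = |1| = 1, RHS = 2 - 2 = 0; 1 ≠ 0 — holds
At the ends of the range:
x = -1000: LHS = |2·(-1000) - 3| = |-2003| = 2003, RHS = (-1000) - 2 = -1002; 2003 ≠ -1002 — holds
x = 1000: LHS = |2·1000 - 3| = |1997| = 1997, RHS = 1000 - 2 = 998; 1997 ≠ 998 — holds
Hence LHS − RHS is never 0, i.e. the two sides are never equal, so the relation holds for every integer in [-1000, 1000].

(B) x = 0: LHS = 2·0³ + 0² - 0 + 1 = 1, RHS = -0² - 0 + 1 = 1; 1 > 1 — FAILS

Only (B) has a counterexample.

Answer: B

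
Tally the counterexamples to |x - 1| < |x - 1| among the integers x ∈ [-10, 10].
Counterexamples in [-10, 10]: {-10, -9, -8, -7, -6, -5, -4, -3, -2, -1, 0, 1, 2, 3, 4, 5, 6, 7, 8, 9, 10}.

Counting them gives 21 values.

Answer: 21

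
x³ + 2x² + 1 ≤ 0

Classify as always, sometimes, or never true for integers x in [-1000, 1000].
Holds at x = -3: LHS = (-3)³ + 2·(-3)² + 1 = -8; -8 ≤ 0 — holds
Fails at x = 0: LHS = 0³ + 2·0² + 1 = 1; 1 ≤ 0 — FAILS
It is satisfied by some integers in the range but not all.

Answer: Sometimes true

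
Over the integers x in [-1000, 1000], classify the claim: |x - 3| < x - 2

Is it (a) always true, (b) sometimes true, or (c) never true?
Holds at x = 3: LHS = |3 - 3| = |0| = 0, RHS = 3 - 2 = 1; 0 < 1 — holds
Fails at x = 0: LHS = |0 - 3| = |-3| = 3, RHS = 0 - 2 = -2; 3 < -2 — FAILS
It is satisfied by some integers in the range but not all.

Answer: Sometimes true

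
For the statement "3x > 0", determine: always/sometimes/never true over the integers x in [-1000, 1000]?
Holds at x = 1: LHS = 3·1 = 3; 3 > 0 — holds
Fails at x = 0: LHS = 3·0 = 0; 0 > 0 — FAILS
It is satisfied by some integers in the range but not all.

Answer: Sometimes true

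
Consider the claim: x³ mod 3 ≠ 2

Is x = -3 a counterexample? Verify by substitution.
Substitute x = -3 into the relation:
x = -3: LHS = ((-3)³) mod 3 = (-27) mod 3 = 0; 0 ≠ 2 — holds

The claim holds here, so x = -3 is not a counterexample. (A counterexample exists elsewhere, e.g. x = -1.)

Answer: No, x = -3 is not a counterexample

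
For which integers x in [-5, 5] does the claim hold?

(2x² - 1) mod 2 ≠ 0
For a polynomial with integer coefficients, its value mod 2 depends only on x mod 2, so it suffices to check one representative of each residue class, x = 0, 1:
x = 0: LHS = (2·0² - 1) mod 2 = (-1) mod 2 = 1; 1 ≠ 0 — holds
x = 1: LHS = (2·1² - 1) mod 2 = 1 mod 2 = 1; 1 ≠ 0 — holds
The relation holds in every residue class, so the relation holds for every integer in [-5, 5].

Answer: All integers in [-5, 5]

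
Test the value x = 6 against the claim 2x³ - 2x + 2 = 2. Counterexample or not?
Substitute x = 6 into the relation:
x = 6: LHS = 2·6³ - 2·6 + 2 = 422; 422 = 2 — FAILS

Since the claim fails at x = 6, this value is a counterexample.

Answer: Yes, x = 6 is a counterexample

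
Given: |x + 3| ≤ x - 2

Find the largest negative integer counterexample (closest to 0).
Testing negative integers from -1 downward:
x = -1: LHS = |(-1) + 3| = |2| = 2, RHS = (-1) - 2 = -3; 2 ≤ -3 — FAILS  ← closest negative counterexample to 0

Answer: x = -1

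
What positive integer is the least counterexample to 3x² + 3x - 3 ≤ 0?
Testing positive integers:
x = 1: LHS = 3·1² + 3·1 - 3 = 3; 3 ≤ 0 — FAILS  ← smallest positive counterexample

Answer: x = 1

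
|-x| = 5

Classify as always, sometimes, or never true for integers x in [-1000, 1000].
Holds at x = 5: LHS = |-5| = 5; 5 = 5 — holds
Fails at x = 0: LHS = |-0| = |0| = 0; 0 = 5 — FAILS
It is satisfied by some integers in the range but not all.

Answer: Sometimes true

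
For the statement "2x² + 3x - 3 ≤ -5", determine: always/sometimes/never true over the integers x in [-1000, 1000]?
Over all integers in [-1000, 1000], LHS − RHS is smallest at x = -1, where it equals 1:
x = -1: LHS = 2·(-1)² + 3·(-1) - 3 = -4; -4 ≤ -5 — FAILS
At the ends of the range:
x = -1000: LHS = 2·(-1000)² + 3·(-1000) - 3 = 1996997; 1996997 ≤ -5 — FAILS
x = 1000: LHS = 2·1000² + 3·1000 - 3 = 2002997; 2002997 ≤ -5 — FAILS
Hence LHS − RHS is never zero or negative, i.e. LHS > RHS throughout, so the claimed relation (≤) fails for every integer in [-1000, 1000].

No integer in the range satisfies it.

Answer: Never true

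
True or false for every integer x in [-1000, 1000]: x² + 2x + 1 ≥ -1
Over all integers in [-1000, 1000], LHS − RHS is smallest at x = -1, where it equals 1:
x = -1: LHS = (-1)² + 2·(-1) + 1 = 0; 0 ≥ -1 — holds
At the ends of the range:
x = -1000: LHS = (-1000)² + 2·(-1000) + 1 = 998001; 998001 ≥ -1 — holds
x = 1000: LHS = 1000² + 2·1000 + 1 = 1002001; 1002001 ≥ -1 — holds
Hence LHS − RHS is never negative, i.e. LHS ≥ RHS throughout, so the relation holds for every integer in [-1000, 1000].

No counterexample exists.

Answer: True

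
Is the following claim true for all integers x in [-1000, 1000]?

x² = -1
The claim fails at x = 0:
x = 0: LHS = 0² = 0; 0 = -1 — FAILS

Because a single integer refutes it, the statement is false.

Answer: False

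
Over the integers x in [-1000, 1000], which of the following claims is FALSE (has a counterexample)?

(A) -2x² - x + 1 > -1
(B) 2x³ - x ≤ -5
(A) x = 1: LHS = -2·1² - 1 + 1 = -2; -2 > -1 — FAILS
(B) x = 0: LHS = 2·0³ - 0 = 0; 0 ≤ -5 — FAILS

Answer: Both A and B are false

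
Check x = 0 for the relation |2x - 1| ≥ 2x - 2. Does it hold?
x = 0: LHS = |2·0 - 1| = |-1| = 1, RHS = 2·0 - 2 = -2; 1 ≥ -2 — holds

The relation is satisfied at x = 0.

Answer: Yes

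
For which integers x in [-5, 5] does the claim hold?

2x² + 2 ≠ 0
Over all integers in [-5, 5], LHS − RHS is always positive; it is smallest at x = 0, where it equals 2:
x = 0: LHS = 2·0² + 2 = 2; 2 ≠ 0 — holds
At the ends of the range:
x = -5: LHS = 2·(-5)² + 2 = 52; 52 ≠ 0 — holds
x = 5: LHS = 2·5² + 2 = 52; 52 ≠ 0 — holds
Hence LHS − RHS is never 0, i.e. the two sides are never equal, so the relation holds for every integer in [-5, 5].

Answer: All integers in [-5, 5]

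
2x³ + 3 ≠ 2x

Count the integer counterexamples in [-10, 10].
Track d = LHS − RHS over the integers in [-10, 10]. Equality would need d = 0, but d changes sign only between consecutive integers, jumping over 0:
x = -2: LHS = 2·(-2)³ + 3 = -13, RHS = 2·(-2) = -4; -13 ≠ -4 — holds  (d = -9)
x = -1: LHS = 2·(-1)³ + 3 = 1, RHS = 2·(-1) = -2; 1 ≠ -2 — holds  (d = 3)
Away from these crossings d keeps a constant sign, and checking every integer in [-10, 10] confirms d ≠ 0 throughout. Hence the two sides are never equal, so the relation holds for every integer in [-10, 10].

No counterexample appears in that range.

Answer: 0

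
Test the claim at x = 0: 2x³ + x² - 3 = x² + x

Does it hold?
x = 0: LHS = 2·0³ + 0² - 3 = -3, RHS = 0² + 0 = 0; -3 = 0 — FAILS

The relation fails at x = 0, so x = 0 is a counterexample.

Answer: No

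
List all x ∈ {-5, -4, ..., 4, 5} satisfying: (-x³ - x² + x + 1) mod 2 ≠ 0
Holds for: {-4, -2, 0, 2, 4}
Fails for: {-5, -3, -1, 1, 3, 5}

Answer: {-4, -2, 0, 2, 4}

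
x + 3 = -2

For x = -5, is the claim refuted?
Substitute x = -5 into the relation:
x = -5: LHS = (-5) + 3 = -2; -2 = -2 — holds

The claim holds here, so x = -5 is not a counterexample. (A counterexample exists elsewhere, e.g. x = 0.)

Answer: No, x = -5 is not a counterexample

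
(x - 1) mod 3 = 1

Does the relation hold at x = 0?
x = 0: LHS = (0 - 1) mod 3 = (-1) mod 3 = 2; 2 = 1 — FAILS

The relation fails at x = 0, so x = 0 is a counterexample.

Answer: No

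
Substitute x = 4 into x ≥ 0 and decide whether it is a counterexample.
Substitute x = 4 into the relation:
x = 4: 4 ≥ 0 — holds

The claim holds here, so x = 4 is not a counterexample. (A counterexample exists elsewhere, e.g. x = -1.)

Answer: No, x = 4 is not a counterexample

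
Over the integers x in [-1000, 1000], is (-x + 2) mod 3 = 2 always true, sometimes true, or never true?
Holds at x = 0: LHS = (-0 + 2) mod 3 = 2 mod 3 = 2; 2 = 2 — holds
Fails at x = 1: LHS = (-1 + 2) mod 3 = 1 mod 3 = 1; 1 = 2 — FAILS
It is satisfied by some integers in the range but not all.

Answer: Sometimes true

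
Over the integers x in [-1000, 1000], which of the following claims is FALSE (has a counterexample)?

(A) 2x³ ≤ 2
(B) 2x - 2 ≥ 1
(A) x = 2: LHS = 2·2³ = 16; 16 ≤ 2 — FAILS
(B) x = 0: LHS = 2·0 - 2 = -2; -2 ≥ 1 — FAILS

Answer: Both A and B are false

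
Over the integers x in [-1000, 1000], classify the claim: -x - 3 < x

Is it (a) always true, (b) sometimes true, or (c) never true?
Holds at x = 0: LHS = -0 - 3 = -3; -3 < 0 — holds
Fails at x = -2: LHS = -(-2) - 3 = -1; -1 < -2 — FAILS
It is satisfied by some integers in the range but not all.

Answer: Sometimes true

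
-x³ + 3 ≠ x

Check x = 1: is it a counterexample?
Substitute x = 1 into the relation:
x = 1: LHS = -1³ + 3 = 2; 2 ≠ 1 — holds

The relation holds at x = 1, so it is not a counterexample.

Answer: No, x = 1 is not a counterexample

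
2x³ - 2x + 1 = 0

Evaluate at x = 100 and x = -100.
x = 100: LHS = 2·100³ - 2·100 + 1 = 1999801; 1999801 = 0 — FAILS
x = -100: LHS = 2·(-100)³ - 2·(-100) + 1 = -1999799; -1999799 = 0 — FAILS

Answer: No, fails for both x = 100 and x = -100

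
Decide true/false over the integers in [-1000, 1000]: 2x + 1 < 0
The claim fails at x = 0:
x = 0: LHS = 2·0 + 1 = 1; 1 < 0 — FAILS

Because a single integer refutes it, the statement is false.

Answer: False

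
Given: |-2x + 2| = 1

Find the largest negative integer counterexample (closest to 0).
Testing negative integers from -1 downward:
x = -1: LHS = |-2·(-1) + 2| = |4| = 4; 4 = 1 — FAILS  ← closest negative counterexample to 0

Answer: x = -1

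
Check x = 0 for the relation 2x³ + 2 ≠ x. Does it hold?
x = 0: LHS = 2·0³ + 2 = 2; 2 ≠ 0 — holds

The relation is satisfied at x = 0.

Answer: Yes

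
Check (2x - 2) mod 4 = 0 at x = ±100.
x = 100: LHS = (2·100 - 2) mod 4 = 198 mod 4 = 2; 2 = 0 — FAILS
x = -100: LHS = (2·(-100) - 2) mod 4 = (-202) mod 4 = 2; 2 = 0 — FAILS

Answer: No, fails for both x = 100 and x = -100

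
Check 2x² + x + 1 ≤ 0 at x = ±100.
x = 100: LHS = 2·100² + 100 + 1 = 20101; 20101 ≤ 0 — FAILS
x = -100: LHS = 2·(-100)² + (-100) + 1 = 19901; 19901 ≤ 0 — FAILS

Answer: No, fails for both x = 100 and x = -100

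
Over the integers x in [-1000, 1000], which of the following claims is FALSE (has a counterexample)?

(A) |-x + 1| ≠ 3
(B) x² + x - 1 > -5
(A) x = -2: LHS = |-(-2) + 1| = |3| = 3; 3 ≠ 3 — FAILS

(B) Over all integers in [-1000, 1000], LHS − RHS is smallest at x = 0, where it equals 4:
x = 0: LHS = 0² + 0 - 1 = -1; -1 > -5 — holds
At the ends of the range:
x = -1000: LHS = (-1000)² + (-1000) - 1 = 998999; 998999 > -5 — holds
x = 1000: LHS = 1000² + 1000 - 1 = 1000999; 1000999 > -5 — holds
Hence LHS − RHS is never zero or negative, i.e. LHS > RHS throughout, so the relation holds for every integer in [-1000, 1000].

Only (A) has a counterexample.

Answer: A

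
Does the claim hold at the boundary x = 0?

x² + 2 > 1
x = 0: LHS = 0² + 2 = 2; 2 > 1 — holds

The relation is satisfied at x = 0.

Answer: Yes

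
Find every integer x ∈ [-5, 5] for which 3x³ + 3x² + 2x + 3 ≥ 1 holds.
Holds for: {-1, 0, 1, 2, 3, 4, 5}
Fails for: {-5, -4, -3, -2}

Answer: {-1, 0, 1, 2, 3, 4, 5}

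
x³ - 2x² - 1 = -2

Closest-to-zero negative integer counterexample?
Testing negative integers from -1 downward:
x = -1: LHS = (-1)³ - 2·(-1)² - 1 = -4; -4 = -2 — FAILS  ← closest negative counterexample to 0

Answer: x = -1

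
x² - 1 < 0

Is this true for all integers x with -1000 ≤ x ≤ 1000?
The claim fails at x = 1:
x = 1: LHS = 1² - 1 = 0; 0 < 0 — FAILS

Because a single integer refutes it, the statement is false.

Answer: False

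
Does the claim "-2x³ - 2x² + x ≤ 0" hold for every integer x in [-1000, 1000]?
The claim fails at x = -2:
x = -2: LHS = -2·(-2)³ - 2·(-2)² + (-2) = 6; 6 ≤ 0 — FAILS

Because a single integer refutes it, the statement is false.

Answer: False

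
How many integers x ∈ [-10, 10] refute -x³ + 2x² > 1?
Counterexamples in [-10, 10]: {0, 1, 2, 3, 4, 5, 6, 7, 8, 9, 10}.

Counting them gives 11 values.

Answer: 11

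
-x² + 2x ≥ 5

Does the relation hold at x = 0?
x = 0: LHS = -0² + 2·0 = 0; 0 ≥ 5 — FAILS

The relation fails at x = 0, so x = 0 is a counterexample.

Answer: No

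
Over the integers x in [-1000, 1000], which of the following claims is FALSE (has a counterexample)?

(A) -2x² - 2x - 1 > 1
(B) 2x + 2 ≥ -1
(A) x = 0: LHS = -2·0² - 2·0 - 1 = -1; -1 > 1 — FAILS
(B) x = -2: LHS = 2·(-2) + 2 = -2; -2 ≥ -1 — FAILS

Answer: Both A and B are false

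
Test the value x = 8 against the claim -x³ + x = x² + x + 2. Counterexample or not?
Substitute x = 8 into the relation:
x = 8: LHS = -8³ + 8 = -504, RHS = 8² + 8 + 2 = 74; -504 = 74 — FAILS

Since the claim fails at x = 8, this value is a counterexample.

Answer: Yes, x = 8 is a counterexample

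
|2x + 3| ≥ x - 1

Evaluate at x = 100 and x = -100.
x = 100: LHS = |2·100 + 3| = |203| = 203, RHS = 100 - 1 = 99; 203 ≥ 99 — holds
x = -100: LHS = |2·(-100) + 3| = |-197| = 197, RHS = (-100) - 1 = -101; 197 ≥ -101 — holds

Answer: Yes, holds for both x = 100 and x = -100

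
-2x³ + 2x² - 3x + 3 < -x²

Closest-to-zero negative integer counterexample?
Testing negative integers from -1 downward:
x = -1: LHS = -2·(-1)³ + 2·(-1)² - 3·(-1) + 3 = 10, RHS = -(-1)² = -1; 10 < -1 — FAILS  ← closest negative counterexample to 0

Answer: x = -1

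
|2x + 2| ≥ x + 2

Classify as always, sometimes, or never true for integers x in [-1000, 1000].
Holds at x = 0: LHS = |2·0 + 2| = |2| = 2, RHS = 0 + 2 = 2; 2 ≥ 2 — holds
Fails at x = -1: LHS = |2·(-1) + 2| = |0| = 0, RHS = (-1) + 2 = 1; 0 ≥ 1 — FAILS
It is satisfied by some integers in the range but not all.

Answer: Sometimes true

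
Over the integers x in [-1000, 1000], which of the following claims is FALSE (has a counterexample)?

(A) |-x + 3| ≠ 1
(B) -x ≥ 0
(A) x = 2: LHS = |-2 + 3| = |1| = 1; 1 ≠ 1 — FAILS
(B) x = 1: -1 ≥ 0 — FAILS

Answer: Both A and B are false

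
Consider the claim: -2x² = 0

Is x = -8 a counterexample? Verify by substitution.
Substitute x = -8 into the relation:
x = -8: LHS = -2·(-8)² = -128; -128 = 0 — FAILS

Since the claim fails at x = -8, this value is a counterexample.

Answer: Yes, x = -8 is a counterexample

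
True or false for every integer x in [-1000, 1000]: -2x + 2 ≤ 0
The claim fails at x = 0:
x = 0: LHS = -2·0 + 2 = 2; 2 ≤ 0 — FAILS

Because a single integer refutes it, the statement is false.

Answer: False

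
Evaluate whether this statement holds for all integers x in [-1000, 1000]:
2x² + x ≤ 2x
The claim fails at x = 1:
x = 1: LHS = 2·1² + 1 = 3, RHS = 2·1 = 2; 3 ≤ 2 — FAILS

Because a single integer refutes it, the statement is false.

Answer: False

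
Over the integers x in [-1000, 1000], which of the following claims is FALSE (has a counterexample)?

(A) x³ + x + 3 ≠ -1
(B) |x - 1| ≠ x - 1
(A) Track d = LHS − RHS over the integers in [-1000, 1000]. Equality would need d = 0, but d changes sign only between consecutive integers, jumping over 0:
x = -2: LHS = (-2)³ + (-2) + 3 = -7; -7 ≠ -1 — holds  (d = -6)
x = -1: LHS = (-1)³ + (-1) + 3 = 1; 1 ≠ -1 — holds  (d = 2)
Away from these crossings d keeps a constant sign, and checking every integer in [-1000, 1000] confirms d ≠ 0 throughout. Hence the two sides are never equal, so the relation holds for every integer in [-1000, 1000].

(B) x = 1: LHS = |1 - 1| = |0| = 0, RHS = 1 - 1 = 0; 0 ≠ 0 — FAILS

Only (B) has a counterexample.

Answer: B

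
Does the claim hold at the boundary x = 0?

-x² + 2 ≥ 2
x = 0: LHS = -0² + 2 = 2; 2 ≥ 2 — holds

The relation is satisfied at x = 0.

Answer: Yes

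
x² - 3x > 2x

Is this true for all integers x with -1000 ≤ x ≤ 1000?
The claim fails at x = 0:
x = 0: LHS = 0² - 3·0 = 0, RHS = 2·0 = 0; 0 > 0 — FAILS

Because a single integer refutes it, the statement is false.

Answer: False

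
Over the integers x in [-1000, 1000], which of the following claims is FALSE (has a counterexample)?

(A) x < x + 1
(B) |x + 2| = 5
(A) Over all integers in [-1000, 1000], LHS − RHS is largest at x = 0, where it equals -1:
x = 0: RHS = 0 + 1 = 1; 0 < 1 — holds
At the ends of the range:
x = -1000: RHS = (-1000) + 1 = -999; -1000 < -999 — holds
x = 1000: RHS = 1000 + 1 = 1001; 1000 < 1001 — holds
Hence LHS − RHS is never zero or positive, i.e. LHS < RHS throughout, so the relation holds for every integer in [-1000, 1000].

(B) x = 0: LHS = |0 + 2| = |2| = 2; 2 = 5 — FAILS

Only (B) has a counterexample.

Answer: B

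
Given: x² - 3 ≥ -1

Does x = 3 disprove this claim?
Substitute x = 3 into the relation:
x = 3: LHS = 3² - 3 = 6; 6 ≥ -1 — holds

The claim holds here, so x = 3 is not a counterexample. (A counterexample exists elsewhere, e.g. x = 0.)

Answer: No, x = 3 is not a counterexample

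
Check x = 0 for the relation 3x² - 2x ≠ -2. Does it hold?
x = 0: LHS = 3·0² - 2·0 = 0; 0 ≠ -2 — holds

The relation is satisfied at x = 0.

Answer: Yes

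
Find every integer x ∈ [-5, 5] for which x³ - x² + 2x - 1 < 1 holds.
Holds for: {-5, -4, -3, -2, -1, 0}
Fails for: {1, 2, 3, 4, 5}

Answer: {-5, -4, -3, -2, -1, 0}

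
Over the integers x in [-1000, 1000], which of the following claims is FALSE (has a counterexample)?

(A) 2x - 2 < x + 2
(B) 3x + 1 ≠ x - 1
(A) x = 4: LHS = 2·4 - 2 = 6, RHS = 4 + 2 = 6; 6 < 6 — FAILS
(B) x = -1: LHS = 3·(-1) + 1 = -2, RHS = (-1) - 1 = -2; -2 ≠ -2 — FAILS

Answer: Both A and B are false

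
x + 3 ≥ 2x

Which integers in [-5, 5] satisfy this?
Holds for: {-5, -4, -3, -2, -1, 0, 1, 2, 3}
Fails for: {4, 5}

Answer: {-5, -4, -3, -2, -1, 0, 1, 2, 3}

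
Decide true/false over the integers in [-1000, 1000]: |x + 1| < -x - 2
The claim fails at x = 0:
x = 0: LHS = |0 + 1| = |1| = 1, RHS = -0 - 2 = -2; 1 < -2 — FAILS

Because a single integer refutes it, the statement is false.

Answer: False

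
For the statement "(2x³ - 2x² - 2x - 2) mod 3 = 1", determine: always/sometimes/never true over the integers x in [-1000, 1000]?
Holds at x = 0: LHS = (2·0³ - 2·0² - 2·0 - 2) mod 3 = (-2) mod 3 = 1; 1 = 1 — holds
Fails at x = 1: LHS = (2·1³ - 2·1² - 2·1 - 2) mod 3 = (-4) mod 3 = 2; 2 = 1 — FAILS
It is satisfied by some integers in the range but not all.

Answer: Sometimes true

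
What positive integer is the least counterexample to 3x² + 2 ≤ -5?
Testing positive integers:
x = 1: LHS = 3·1² + 2 = 5; 5 ≤ -5 — FAILS  ← smallest positive counterexample

Answer: x = 1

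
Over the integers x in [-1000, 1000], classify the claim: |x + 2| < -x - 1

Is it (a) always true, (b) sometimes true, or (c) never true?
Holds at x = -2: LHS = |(-2) + 2| = |0| = 0, RHS = -(-2) - 1 = 1; 0 < 1 — holds
Fails at x = 0: LHS = |0 + 2| = |2| = 2, RHS = -0 - 1 = -1; 2 < -1 — FAILS
It is satisfied by some integers in the range but not all.

Answer: Sometimes true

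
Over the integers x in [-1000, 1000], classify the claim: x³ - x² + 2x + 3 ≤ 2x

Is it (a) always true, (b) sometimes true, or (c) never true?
Holds at x = -2: LHS = (-2)³ - (-2)² + 2·(-2) + 3 = -13, RHS = 2·(-2) = -4; -13 ≤ -4 — holds
Fails at x = 0: LHS = 0³ - 0² + 2·0 + 3 = 3, RHS = 2·0 = 0; 3 ≤ 0 — FAILS
It is satisfied by some integers in the range but not all.

Answer: Sometimes true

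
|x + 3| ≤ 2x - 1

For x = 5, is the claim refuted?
Substitute x = 5 into the relation:
x = 5: LHS = |5 + 3| = |8| = 8, RHS = 2·5 - 1 = 9; 8 ≤ 9 — holds

The claim holds here, so x = 5 is not a counterexample. (A counterexample exists elsewhere, e.g. x = 0.)

Answer: No, x = 5 is not a counterexample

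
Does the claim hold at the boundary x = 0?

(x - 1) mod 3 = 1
x = 0: LHS = (0 - 1) mod 3 = (-1) mod 3 = 2; 2 = 1 — FAILS

The relation fails at x = 0, so x = 0 is a counterexample.

Answer: No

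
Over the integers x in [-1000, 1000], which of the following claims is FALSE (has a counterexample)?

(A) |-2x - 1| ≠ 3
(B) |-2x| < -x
(A) x = 1: LHS = |-2·1 - 1| = |-3| = 3; 3 ≠ 3 — FAILS
(B) x = 0: LHS = |-2·0| = |0| = 0, RHS = -0 = 0; 0 < 0 — FAILS

Answer: Both A and B are false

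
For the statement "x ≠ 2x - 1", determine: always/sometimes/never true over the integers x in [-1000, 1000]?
Holds at x = 0: RHS = 2·0 - 1 = -1; 0 ≠ -1 — holds
Fails at x = 1: RHS = 2·1 - 1 = 1; 1 ≠ 1 — FAILS
It is satisfied by some integers in the range but not all.

Answer: Sometimes true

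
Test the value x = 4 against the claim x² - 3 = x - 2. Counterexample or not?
Substitute x = 4 into the relation:
x = 4: LHS = 4² - 3 = 13, RHS = 4 - 2 = 2; 13 = 2 — FAILS

Since the claim fails at x = 4, this value is a counterexample.

Answer: Yes, x = 4 is a counterexample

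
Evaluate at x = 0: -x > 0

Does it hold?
x = 0: LHS = -0 = 0; 0 > 0 — FAILS

The relation fails at x = 0, so x = 0 is a counterexample.

Answer: No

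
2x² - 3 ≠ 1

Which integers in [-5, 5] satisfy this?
Track d = LHS − RHS over the integers in [-5, 5]. Equality would need d = 0, but d changes sign only between consecutive integers, jumping over 0:
x = -2: LHS = 2·(-2)² - 3 = 5; 5 ≠ 1 — holds  (d = 4)
x = -1: LHS = 2·(-1)² - 3 = -1; -1 ≠ 1 — holds  (d = -2)
x = 1: LHS = 2·1² - 3 = -1; -1 ≠ 1 — holds  (d = -2)
x = 2: LHS = 2·2² - 3 = 5; 5 ≠ 1 — holds  (d = 4)
Away from these crossings d keeps a constant sign, and checking every integer in [-5, 5] confirms d ≠ 0 throughout. Hence the two sides are never equal, so the relation holds for every integer in [-5, 5].

Answer: All integers in [-5, 5]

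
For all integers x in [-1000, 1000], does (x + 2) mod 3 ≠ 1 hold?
The claim fails at x = -1:
x = -1: LHS = ((-1) + 2) mod 3 = 1 mod 3 = 1; 1 ≠ 1 — FAILS

Because a single integer refutes it, the statement is false.

Answer: False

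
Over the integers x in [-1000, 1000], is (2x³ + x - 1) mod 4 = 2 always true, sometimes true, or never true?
Holds at x = 1: LHS = (2·1³ + 1 - 1) mod 4 = 2 mod 4 = 2; 2 = 2 — holds
Fails at x = 0: LHS = (2·0³ + 0 - 1) mod 4 = (-1) mod 4 = 3; 3 = 2 — FAILS
It is satisfied by some integers in the range but not all.

Answer: Sometimes true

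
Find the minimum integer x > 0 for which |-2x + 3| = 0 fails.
Testing positive integers:
x = 1: LHS = |-2·1 + 3| = |1| = 1; 1 = 0 — FAILS  ← smallest positive counterexample

Answer: x = 1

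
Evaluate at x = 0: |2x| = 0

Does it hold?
x = 0: LHS = |2·0| = |0| = 0; 0 = 0 — holds

The relation is satisfied at x = 0.

Answer: Yes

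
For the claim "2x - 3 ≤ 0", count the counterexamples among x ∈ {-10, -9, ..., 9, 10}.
Counterexamples in [-10, 10]: {2, 3, 4, 5, 6, 7, 8, 9, 10}.

Counting them gives 9 values.

Answer: 9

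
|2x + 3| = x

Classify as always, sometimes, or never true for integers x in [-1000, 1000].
Over all integers in [-1000, 1000], LHS − RHS is always positive; it is smallest at x = -1, where it equals 2:
x = -1: LHS = |2·(-1) + 3| = |1| = 1; 1 = -1 — FAILS
At the ends of the range:
x = -1000: LHS = |2·(-1000) + 3| = |-1997| = 1997; 1997 = -1000 — FAILS
x = 1000: LHS = |2·1000 + 3| = |2003| = 2003; 2003 = 1000 — FAILS
Hence LHS − RHS is never 0, i.e. the two sides are never equal, so the claimed relation (=) fails for every integer in [-1000, 1000].

No integer in the range satisfies it.

Answer: Never true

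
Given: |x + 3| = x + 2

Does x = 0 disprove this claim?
Substitute x = 0 into the relation:
x = 0: LHS = |0 + 3| = |3| = 3, RHS = 0 + 2 = 2; 3 = 2 — FAILS

Since the claim fails at x = 0, this value is a counterexample.

Answer: Yes, x = 0 is a counterexample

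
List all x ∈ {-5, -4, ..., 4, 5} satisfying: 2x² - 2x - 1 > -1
Holds for: {-5, -4, -3, -2, -1, 2, 3, 4, 5}
Fails for: {0, 1}

Answer: {-5, -4, -3, -2, -1, 2, 3, 4, 5}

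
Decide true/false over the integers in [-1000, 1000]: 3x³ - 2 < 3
The claim fails at x = 2:
x = 2: LHS = 3·2³ - 2 = 22; 22 < 3 — FAILS

Because a single integer refutes it, the statement is false.

Answer: False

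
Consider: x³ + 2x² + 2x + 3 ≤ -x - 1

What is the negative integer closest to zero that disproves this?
Testing negative integers from -1 downward:
x = -1: LHS = (-1)³ + 2·(-1)² + 2·(-1) + 3 = 2, RHS = -(-1) - 1 = 0; 2 ≤ 0 — FAILS  ← closest negative counterexample to 0

Answer: x = -1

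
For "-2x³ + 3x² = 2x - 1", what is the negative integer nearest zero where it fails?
Testing negative integers from -1 downward:
x = -1: LHS = -2·(-1)³ + 3·(-1)² = 5, RHS = 2·(-1) - 1 = -3; 5 = -3 — FAILS  ← closest negative counterexample to 0

Answer: x = -1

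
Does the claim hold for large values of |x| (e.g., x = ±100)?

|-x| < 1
x = 100: LHS = |-100| = 100; 100 < 1 — FAILS
x = -100: LHS = |-(-100)| = |100| = 100; 100 < 1 — FAILS

Answer: No, fails for both x = 100 and x = -100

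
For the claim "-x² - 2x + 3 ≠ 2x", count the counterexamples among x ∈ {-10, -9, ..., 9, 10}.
Track d = LHS − RHS over the integers in [-10, 10]. Equality would need d = 0, but d changes sign only between consecutive integers, jumping over 0:
x = -5: LHS = -(-5)² - 2·(-5) + 3 = -12, RHS = 2·(-5) = -10; -12 ≠ -10 — holds  (d = -2)
x = -4: LHS = -(-4)² - 2·(-4) + 3 = -5, RHS = 2·(-4) = -8; -5 ≠ -8 — holds  (d = 3)
x = 0: LHS = -0² - 2·0 + 3 = 3, RHS = 2·0 = 0; 3 ≠ 0 — holds  (d = 3)
x = 1: LHS = -1² - 2·1 + 3 = 0, RHS = 2·1 = 2; 0 ≠ 2 — holds  (d = -2)
Away from these crossings d keeps a constant sign, and checking every integer in [-10, 10] confirms d ≠ 0 throughout. Hence the two sides are never equal, so the relation holds for every integer in [-10, 10].

No counterexample appears in that range.

Answer: 0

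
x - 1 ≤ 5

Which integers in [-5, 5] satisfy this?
Over all integers in [-5, 5], LHS − RHS is largest at x = 5, where it equals -1:
x = 5: LHS = 5 - 1 = 4; 4 ≤ 5 — holds
At the ends of the range:
x = -5: LHS = (-5) - 1 = -6; -6 ≤ 5 — holds
Hence LHS − RHS is never positive, i.e. LHS ≤ RHS throughout, so the relation holds for every integer in [-5, 5].

Answer: All integers in [-5, 5]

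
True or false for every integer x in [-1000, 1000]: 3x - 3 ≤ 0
The claim fails at x = 2:
x = 2: LHS = 3·2 - 3 = 3; 3 ≤ 0 — FAILS

Because a single integer refutes it, the statement is false.

Answer: False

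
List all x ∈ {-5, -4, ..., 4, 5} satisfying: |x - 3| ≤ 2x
Holds for: {1, 2, 3, 4, 5}
Fails for: {-5, -4, -3, -2, -1, 0}

Answer: {1, 2, 3, 4, 5}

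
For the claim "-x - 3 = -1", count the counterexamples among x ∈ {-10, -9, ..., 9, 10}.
Counterexamples in [-10, 10]: {-10, -9, -8, -7, -6, -5, -4, -3, -1, 0, 1, 2, 3, 4, 5, 6, 7, 8, 9, 10}.

Counting them gives 20 values.

Answer: 20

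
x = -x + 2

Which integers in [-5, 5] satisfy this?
Holds for: {1}
Fails for: {-5, -4, -3, -2, -1, 0, 2, 3, 4, 5}

Answer: {1}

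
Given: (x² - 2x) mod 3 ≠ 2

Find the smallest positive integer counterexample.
Testing positive integers:
x = 1: LHS = (1² - 2·1) mod 3 = (-1) mod 3 = 2; 2 ≠ 2 — FAILS  ← smallest positive counterexample

Answer: x = 1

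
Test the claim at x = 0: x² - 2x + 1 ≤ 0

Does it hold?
x = 0: LHS = 0² - 2·0 + 1 = 1; 1 ≤ 0 — FAILS

The relation fails at x = 0, so x = 0 is a counterexample.

Answer: No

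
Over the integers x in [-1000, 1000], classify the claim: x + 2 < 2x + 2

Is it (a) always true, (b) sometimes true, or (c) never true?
Holds at x = 1: LHS = 1 + 2 = 3, RHS = 2·1 + 2 = 4; 3 < 4 — holds
Fails at x = 0: LHS = 0 + 2 = 2, RHS = 2·0 + 2 = 2; 2 < 2 — FAILS
It is satisfied by some integers in the range but not all.

Answer: Sometimes true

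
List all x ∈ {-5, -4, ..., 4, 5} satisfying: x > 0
Holds for: {1, 2, 3, 4, 5}
Fails for: {-5, -4, -3, -2, -1, 0}

Answer: {1, 2, 3, 4, 5}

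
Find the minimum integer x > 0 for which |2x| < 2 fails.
Testing positive integers:
x = 1: LHS = |2·1| = |2| = 2; 2 < 2 — FAILS  ← smallest positive counterexample

Answer: x = 1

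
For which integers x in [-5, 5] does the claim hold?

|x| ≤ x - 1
Over all integers in [-5, 5], LHS − RHS is smallest at x = 0, where it equals 1:
x = 0: LHS = |0| = 0, RHS = 0 - 1 = -1; 0 ≤ -1 — FAILS
At the ends of the range:
x = -5: LHS = |-5| = 5, RHS = (-5) - 1 = -6; 5 ≤ -6 — FAILS
x = 5: LHS = |5| = 5, RHS = 5 - 1 = 4; 5 ≤ 4 — FAILS
Hence LHS − RHS is never zero or negative, i.e. LHS > RHS throughout, so the claimed relation (≤) fails for every integer in [-5, 5].

Answer: None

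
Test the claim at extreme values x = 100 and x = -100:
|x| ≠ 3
x = 100: LHS = |100| = 100; 100 ≠ 3 — holds
x = -100: LHS = |-100| = 100; 100 ≠ 3 — holds

Answer: Yes, holds for both x = 100 and x = -100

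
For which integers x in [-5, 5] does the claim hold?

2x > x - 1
Holds for: {0, 1, 2, 3, 4, 5}
Fails for: {-5, -4, -3, -2, -1}

Answer: {0, 1, 2, 3, 4, 5}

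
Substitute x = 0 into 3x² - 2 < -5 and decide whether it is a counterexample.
Substitute x = 0 into the relation:
x = 0: LHS = 3·0² - 2 = -2; -2 < -5 — FAILS

Since the claim fails at x = 0, this value is a counterexample.

Answer: Yes, x = 0 is a counterexample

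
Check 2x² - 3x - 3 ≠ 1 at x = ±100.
x = 100: LHS = 2·100² - 3·100 - 3 = 19697; 19697 ≠ 1 — holds
x = -100: LHS = 2·(-100)² - 3·(-100) - 3 = 20297; 20297 ≠ 1 — holds

Answer: Yes, holds for both x = 100 and x = -100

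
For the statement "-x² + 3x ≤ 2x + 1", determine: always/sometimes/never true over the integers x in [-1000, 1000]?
Over all integers in [-1000, 1000], LHS − RHS is largest at x = 0, where it equals -1:
x = 0: LHS = -0² + 3·0 = 0, RHS = 2·0 + 1 = 1; 0 ≤ 1 — holds
At the ends of the range:
x = -1000: LHS = -(-1000)² + 3·(-1000) = -1003000, RHS = 2·(-1000) + 1 = -1999; -1003000 ≤ -1999 — holds
x = 1000: LHS = -1000² + 3·1000 = -997000, RHS = 2·1000 + 1 = 2001; -997000 ≤ 2001 — holds
Hence LHS − RHS is never positive, i.e. LHS ≤ RHS throughout, so the relation holds for every integer in [-1000, 1000].

No counterexample exists.

Answer: Always true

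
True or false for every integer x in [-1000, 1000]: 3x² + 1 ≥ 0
Over all integers in [-1000, 1000], LHS − RHS is smallest at x = 0, where it equals 1:
x = 0: LHS = 3·0² + 1 = 1; 1 ≥ 0 — holds
At the ends of the range:
x = -1000: LHS = 3·(-1000)² + 1 = 3000001; 3000001 ≥ 0 — holds
x = 1000: LHS = 3·1000² + 1 = 3000001; 3000001 ≥ 0 — holds
Hence LHS − RHS is never negative, i.e. LHS ≥ RHS throughout, so the relation holds for every integer in [-1000, 1000].

No counterexample exists.

Answer: True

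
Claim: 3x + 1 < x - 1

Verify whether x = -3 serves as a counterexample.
Substitute x = -3 into the relation:
x = -3: LHS = 3·(-3) + 1 = -8, RHS = (-3) - 1 = -4; -8 < -4 — holds

The claim holds here, so x = -3 is not a counterexample. (A counterexample exists elsewhere, e.g. x = 0.)

Answer: No, x = -3 is not a counterexample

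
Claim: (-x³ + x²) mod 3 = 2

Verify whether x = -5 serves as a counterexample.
Substitute x = -5 into the relation:
x = -5: LHS = (-(-5)³ + (-5)²) mod 3 = 150 mod 3 = 0; 0 = 2 — FAILS

Since the claim fails at x = -5, this value is a counterexample.

Answer: Yes, x = -5 is a counterexample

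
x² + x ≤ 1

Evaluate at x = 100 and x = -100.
x = 100: LHS = 100² + 100 = 10100; 10100 ≤ 1 — FAILS
x = -100: LHS = (-100)² + (-100) = 9900; 9900 ≤ 1 — FAILS

Answer: No, fails for both x = 100 and x = -100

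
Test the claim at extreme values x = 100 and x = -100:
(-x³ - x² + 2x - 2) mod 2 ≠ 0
x = 100: LHS = (-100³ - 100² + 2·100 - 2) mod 2 = (-1009802) mod 2 = 0; 0 ≠ 0 — FAILS
x = -100: LHS = (-(-100)³ - (-100)² + 2·(-100) - 2) mod 2 = 989798 mod 2 = 0; 0 ≠ 0 — FAILS

Answer: No, fails for both x = 100 and x = -100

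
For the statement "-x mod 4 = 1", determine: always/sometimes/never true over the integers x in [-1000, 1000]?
Holds at x = -1: LHS = (-(-1)) mod 4 = 1 mod 4 = 1; 1 = 1 — holds
Fails at x = 0: LHS = (-0) mod 4 = 0 mod 4 = 0; 0 = 1 — FAILS
It is satisfied by some integers in the range but not all.

Answer: Sometimes true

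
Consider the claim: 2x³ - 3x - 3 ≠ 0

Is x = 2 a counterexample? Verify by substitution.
Substitute x = 2 into the relation:
x = 2: LHS = 2·2³ - 3·2 - 3 = 7; 7 ≠ 0 — holds

The relation holds at x = 2, so it is not a counterexample.

Answer: No, x = 2 is not a counterexample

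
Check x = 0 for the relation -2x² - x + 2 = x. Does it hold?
x = 0: LHS = -2·0² - 0 + 2 = 2; 2 = 0 — FAILS

The relation fails at x = 0, so x = 0 is a counterexample.

Answer: No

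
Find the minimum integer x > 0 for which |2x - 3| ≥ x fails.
Testing positive integers:
x = 1: LHS = |2·1 - 3| = |-1| = 1; 1 ≥ 1 — holds
x = 2: LHS = |2·2 - 3| = |1| = 1; 1 ≥ 2 — FAILS  ← smallest positive counterexample

Answer: x = 2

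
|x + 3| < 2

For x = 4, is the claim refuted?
Substitute x = 4 into the relation:
x = 4: LHS = |4 + 3| = |7| = 7; 7 < 2 — FAILS

Since the claim fails at x = 4, this value is a counterexample.

Answer: Yes, x = 4 is a counterexample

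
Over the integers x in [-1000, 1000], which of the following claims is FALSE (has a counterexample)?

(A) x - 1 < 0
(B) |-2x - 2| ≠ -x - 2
(A) x = 1: LHS = 1 - 1 = 0; 0 < 0 — FAILS

(B) Over all integers in [-1000, 1000], LHS − RHS is always positive; it is smallest at x = -1, where it equals 1:
x = -1: LHS = |-2·(-1) - 2| = |0| = 0, RHS = -(-1) - 2 = -1; 0 ≠ -1 — holds
At the ends of the range:
x = -1000: LHS = |-2·(-1000) - 2| = |1998| = 1998, RHS = -(-1000) - 2 = 998; 1998 ≠ 998 — holds
x = 1000: LHS = |-2·1000 - 2| = |-2002| = 2002, RHS = -1000 - 2 = -1002; 2002 ≠ -1002 — holds
Hence LHS − RHS is never 0, i.e. the two sides are never equal, so the relation holds for every integer in [-1000, 1000].

Only (A) has a counterexample.

Answer: A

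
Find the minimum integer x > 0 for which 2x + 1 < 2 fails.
Testing positive integers:
x = 1: LHS = 2·1 + 1 = 3; 3 < 2 — FAILS  ← smallest positive counterexample

Answer: x = 1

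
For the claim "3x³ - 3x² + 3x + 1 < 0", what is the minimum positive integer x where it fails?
Testing positive integers:
x = 1: LHS = 3·1³ - 3·1² + 3·1 + 1 = 4; 4 < 0 — FAILS  ← smallest positive counterexample

Answer: x = 1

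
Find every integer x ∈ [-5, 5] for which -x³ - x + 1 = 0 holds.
Track d = LHS − RHS over the integers in [-5, 5]. Equality would need d = 0, but d changes sign only between consecutive integers, jumping over 0:
x = 0: LHS = -0³ - 0 + 1 = 1; 1 = 0 — FAILS  (d = 1)
x = 1: LHS = -1³ - 1 + 1 = -1; -1 = 0 — FAILS  (d = -1)
Away from these crossings d keeps a constant sign, and checking every integer in [-5, 5] confirms d ≠ 0 throughout. Hence the two sides are never equal, so the claimed relation (=) fails for every integer in [-5, 5].

Answer: None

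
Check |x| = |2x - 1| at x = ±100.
x = 100: LHS = |100| = 100, RHS = |2·100 - 1| = |199| = 199; 100 = 199 — FAILS
x = -100: LHS = |-100| = 100, RHS = |2·(-100) - 1| = |-201| = 201; 100 = 201 — FAILS

Answer: No, fails for both x = 100 and x = -100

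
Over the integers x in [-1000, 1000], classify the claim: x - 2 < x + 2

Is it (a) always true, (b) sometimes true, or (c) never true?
Over all integers in [-1000, 1000], LHS − RHS is largest at x = 0, where it equals -4:
x = 0: LHS = 0 - 2 = -2, RHS = 0 + 2 = 2; -2 < 2 — holds
At the ends of the range:
x = -1000: LHS = (-1000) - 2 = -1002, RHS = (-1000) + 2 = -998; -1002 < -998 — holds
x = 1000: LHS = 1000 - 2 = 998, RHS = 1000 + 2 = 1002; 998 < 1002 — holds
Hence LHS − RHS is never zero or positive, i.e. LHS < RHS throughout, so the relation holds for every integer in [-1000, 1000].

No counterexample exists.

Answer: Always true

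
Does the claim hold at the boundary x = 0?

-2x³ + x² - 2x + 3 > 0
x = 0: LHS = -2·0³ + 0² - 2·0 + 3 = 3; 3 > 0 — holds

The relation is satisfied at x = 0.

Answer: Yes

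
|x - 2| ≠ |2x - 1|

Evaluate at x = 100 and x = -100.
x = 100: LHS = |100 - 2| = |98| = 98, RHS = |2·100 - 1| = |199| = 199; 98 ≠ 199 — holds
x = -100: LHS = |(-100) - 2| = |-102| = 102, RHS = |2·(-100) - 1| = |-201| = 201; 102 ≠ 201 — holds

Answer: Yes, holds for both x = 100 and x = -100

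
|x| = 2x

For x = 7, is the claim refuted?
Substitute x = 7 into the relation:
x = 7: LHS = |7| = 7, RHS = 2·7 = 14; 7 = 14 — FAILS

Since the claim fails at x = 7, this value is a counterexample.

Answer: Yes, x = 7 is a counterexample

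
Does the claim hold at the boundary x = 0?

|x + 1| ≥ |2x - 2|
x = 0: LHS = |0 + 1| = |1| = 1, RHS = |2·0 - 2| = |-2| = 2; 1 ≥ 2 — FAILS

The relation fails at x = 0, so x = 0 is a counterexample.

Answer: No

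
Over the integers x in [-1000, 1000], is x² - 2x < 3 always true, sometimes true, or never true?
Holds at x = 0: LHS = 0² - 2·0 = 0; 0 < 3 — holds
Fails at x = -1: LHS = (-1)² - 2·(-1) = 3; 3 < 3 — FAILS
It is satisfied by some integers in the range but not all.

Answer: Sometimes true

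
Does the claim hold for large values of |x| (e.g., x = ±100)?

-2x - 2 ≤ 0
x = 100: LHS = -2·100 - 2 = -202; -202 ≤ 0 — holds
x = -100: LHS = -2·(-100) - 2 = 198; 198 ≤ 0 — FAILS

Answer: Partially: holds for x = 100, fails for x = -100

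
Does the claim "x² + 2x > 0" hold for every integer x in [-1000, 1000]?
The claim fails at x = 0:
x = 0: LHS = 0² + 2·0 = 0; 0 > 0 — FAILS

Because a single integer refutes it, the statement is false.

Answer: False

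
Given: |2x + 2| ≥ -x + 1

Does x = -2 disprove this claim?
Substitute x = -2 into the relation:
x = -2: LHS = |2·(-2) + 2| = |-2| = 2, RHS = -(-2) + 1 = 3; 2 ≥ 3 — FAILS

Since the claim fails at x = -2, this value is a counterexample.

Answer: Yes, x = -2 is a counterexample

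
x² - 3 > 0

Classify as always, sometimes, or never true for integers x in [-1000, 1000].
Holds at x = 2: LHS = 2² - 3 = 1; 1 > 0 — holds
Fails at x = 0: LHS = 0² - 3 = -3; -3 > 0 — FAILS
It is satisfied by some integers in the range but not all.

Answer: Sometimes true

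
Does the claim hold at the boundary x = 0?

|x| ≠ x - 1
x = 0: LHS = |0| = 0, RHS = 0 - 1 = -1; 0 ≠ -1 — holds

The relation is satisfied at x = 0.

Answer: Yes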